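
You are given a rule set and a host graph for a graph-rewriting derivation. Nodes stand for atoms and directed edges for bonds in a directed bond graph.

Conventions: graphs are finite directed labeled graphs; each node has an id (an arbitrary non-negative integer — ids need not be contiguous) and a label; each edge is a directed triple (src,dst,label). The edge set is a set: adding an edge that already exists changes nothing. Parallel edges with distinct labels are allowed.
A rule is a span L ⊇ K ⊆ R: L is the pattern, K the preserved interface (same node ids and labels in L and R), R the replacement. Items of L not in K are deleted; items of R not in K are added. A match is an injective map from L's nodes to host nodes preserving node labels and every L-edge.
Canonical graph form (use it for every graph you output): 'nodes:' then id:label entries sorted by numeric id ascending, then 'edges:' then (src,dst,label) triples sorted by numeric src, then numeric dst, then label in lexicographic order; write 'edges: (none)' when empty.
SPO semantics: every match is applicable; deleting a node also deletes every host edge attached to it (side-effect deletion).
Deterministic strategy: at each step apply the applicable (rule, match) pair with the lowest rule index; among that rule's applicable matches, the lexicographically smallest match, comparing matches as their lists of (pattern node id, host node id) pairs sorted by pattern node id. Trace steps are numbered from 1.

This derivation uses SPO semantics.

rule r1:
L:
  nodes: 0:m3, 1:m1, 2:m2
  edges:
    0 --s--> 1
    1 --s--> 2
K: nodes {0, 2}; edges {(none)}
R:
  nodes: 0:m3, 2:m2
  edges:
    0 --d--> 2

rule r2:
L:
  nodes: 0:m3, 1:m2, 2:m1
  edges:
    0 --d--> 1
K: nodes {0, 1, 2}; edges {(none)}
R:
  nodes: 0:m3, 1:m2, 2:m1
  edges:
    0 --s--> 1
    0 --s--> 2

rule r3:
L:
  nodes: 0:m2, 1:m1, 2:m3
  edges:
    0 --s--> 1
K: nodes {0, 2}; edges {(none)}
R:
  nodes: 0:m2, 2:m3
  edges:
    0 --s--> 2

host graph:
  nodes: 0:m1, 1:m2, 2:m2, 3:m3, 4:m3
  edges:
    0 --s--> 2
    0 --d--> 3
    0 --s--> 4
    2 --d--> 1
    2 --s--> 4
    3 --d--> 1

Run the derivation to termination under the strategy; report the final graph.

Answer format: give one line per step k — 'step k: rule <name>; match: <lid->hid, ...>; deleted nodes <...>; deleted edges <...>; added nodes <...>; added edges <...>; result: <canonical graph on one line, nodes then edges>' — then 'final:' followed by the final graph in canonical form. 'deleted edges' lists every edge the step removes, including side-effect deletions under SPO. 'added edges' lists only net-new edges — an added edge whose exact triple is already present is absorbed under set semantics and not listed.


step 1: rule r2; match: 0->3, 1->1, 2->0; deleted nodes (none); deleted edges (3,1,d); added nodes (none); added edges (3,0,s); (3,1,s); result: nodes: 0:m1, 1:m2, 2:m2, 3:m3, 4:m3 edges: (0,2,s); (0,3,d); (0,4,s); (2,1,d); (2,4,s); (3,0,s); (3,1,s)
step 2: rule r1; match: 0->3, 1->0, 2->2; deleted nodes 0; deleted edges (0,2,s); (0,3,d); (0,4,s); (3,0,s); added nodes (none); added edges (3,2,d); result: nodes: 1:m2, 2:m2, 3:m3, 4:m3 edges: (2,1,d); (2,4,s); (3,1,s); (3,2,d)
final:
nodes: 1:m2, 2:m2, 3:m3, 4:m3
edges: (2,1,d); (2,4,s); (3,1,s); (3,2,d)


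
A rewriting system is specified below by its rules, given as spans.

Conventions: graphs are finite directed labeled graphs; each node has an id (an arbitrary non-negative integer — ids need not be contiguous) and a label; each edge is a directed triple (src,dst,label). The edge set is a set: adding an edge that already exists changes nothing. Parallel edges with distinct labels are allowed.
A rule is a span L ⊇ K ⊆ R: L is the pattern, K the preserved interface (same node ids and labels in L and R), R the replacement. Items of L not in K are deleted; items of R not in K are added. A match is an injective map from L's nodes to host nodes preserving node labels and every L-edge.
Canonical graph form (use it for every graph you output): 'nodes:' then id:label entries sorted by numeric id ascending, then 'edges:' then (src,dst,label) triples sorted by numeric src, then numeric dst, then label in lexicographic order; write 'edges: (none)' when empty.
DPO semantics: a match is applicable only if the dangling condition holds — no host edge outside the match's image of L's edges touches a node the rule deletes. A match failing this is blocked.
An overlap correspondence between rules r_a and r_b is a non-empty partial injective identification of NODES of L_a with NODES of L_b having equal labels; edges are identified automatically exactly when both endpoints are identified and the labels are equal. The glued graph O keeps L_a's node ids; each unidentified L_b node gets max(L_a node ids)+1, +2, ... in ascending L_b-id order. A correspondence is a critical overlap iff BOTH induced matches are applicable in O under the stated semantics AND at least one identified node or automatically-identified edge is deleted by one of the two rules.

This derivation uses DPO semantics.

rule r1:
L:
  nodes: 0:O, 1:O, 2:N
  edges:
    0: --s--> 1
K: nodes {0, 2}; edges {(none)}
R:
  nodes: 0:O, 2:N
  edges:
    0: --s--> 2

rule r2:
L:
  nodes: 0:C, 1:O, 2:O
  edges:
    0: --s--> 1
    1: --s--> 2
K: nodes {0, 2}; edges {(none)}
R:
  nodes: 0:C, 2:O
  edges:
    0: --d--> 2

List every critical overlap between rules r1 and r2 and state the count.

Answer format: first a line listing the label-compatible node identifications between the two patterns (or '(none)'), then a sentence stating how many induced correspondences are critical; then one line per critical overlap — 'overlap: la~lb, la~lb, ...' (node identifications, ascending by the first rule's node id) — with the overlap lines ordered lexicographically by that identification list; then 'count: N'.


label-compatible node identifications between L(r1) and L(r2): 0~1, 0~2, 1~1, 1~2
1 of the induced correspondences is a critical overlap of r1 and r2.
overlap: 0~1, 1~2
count: 1


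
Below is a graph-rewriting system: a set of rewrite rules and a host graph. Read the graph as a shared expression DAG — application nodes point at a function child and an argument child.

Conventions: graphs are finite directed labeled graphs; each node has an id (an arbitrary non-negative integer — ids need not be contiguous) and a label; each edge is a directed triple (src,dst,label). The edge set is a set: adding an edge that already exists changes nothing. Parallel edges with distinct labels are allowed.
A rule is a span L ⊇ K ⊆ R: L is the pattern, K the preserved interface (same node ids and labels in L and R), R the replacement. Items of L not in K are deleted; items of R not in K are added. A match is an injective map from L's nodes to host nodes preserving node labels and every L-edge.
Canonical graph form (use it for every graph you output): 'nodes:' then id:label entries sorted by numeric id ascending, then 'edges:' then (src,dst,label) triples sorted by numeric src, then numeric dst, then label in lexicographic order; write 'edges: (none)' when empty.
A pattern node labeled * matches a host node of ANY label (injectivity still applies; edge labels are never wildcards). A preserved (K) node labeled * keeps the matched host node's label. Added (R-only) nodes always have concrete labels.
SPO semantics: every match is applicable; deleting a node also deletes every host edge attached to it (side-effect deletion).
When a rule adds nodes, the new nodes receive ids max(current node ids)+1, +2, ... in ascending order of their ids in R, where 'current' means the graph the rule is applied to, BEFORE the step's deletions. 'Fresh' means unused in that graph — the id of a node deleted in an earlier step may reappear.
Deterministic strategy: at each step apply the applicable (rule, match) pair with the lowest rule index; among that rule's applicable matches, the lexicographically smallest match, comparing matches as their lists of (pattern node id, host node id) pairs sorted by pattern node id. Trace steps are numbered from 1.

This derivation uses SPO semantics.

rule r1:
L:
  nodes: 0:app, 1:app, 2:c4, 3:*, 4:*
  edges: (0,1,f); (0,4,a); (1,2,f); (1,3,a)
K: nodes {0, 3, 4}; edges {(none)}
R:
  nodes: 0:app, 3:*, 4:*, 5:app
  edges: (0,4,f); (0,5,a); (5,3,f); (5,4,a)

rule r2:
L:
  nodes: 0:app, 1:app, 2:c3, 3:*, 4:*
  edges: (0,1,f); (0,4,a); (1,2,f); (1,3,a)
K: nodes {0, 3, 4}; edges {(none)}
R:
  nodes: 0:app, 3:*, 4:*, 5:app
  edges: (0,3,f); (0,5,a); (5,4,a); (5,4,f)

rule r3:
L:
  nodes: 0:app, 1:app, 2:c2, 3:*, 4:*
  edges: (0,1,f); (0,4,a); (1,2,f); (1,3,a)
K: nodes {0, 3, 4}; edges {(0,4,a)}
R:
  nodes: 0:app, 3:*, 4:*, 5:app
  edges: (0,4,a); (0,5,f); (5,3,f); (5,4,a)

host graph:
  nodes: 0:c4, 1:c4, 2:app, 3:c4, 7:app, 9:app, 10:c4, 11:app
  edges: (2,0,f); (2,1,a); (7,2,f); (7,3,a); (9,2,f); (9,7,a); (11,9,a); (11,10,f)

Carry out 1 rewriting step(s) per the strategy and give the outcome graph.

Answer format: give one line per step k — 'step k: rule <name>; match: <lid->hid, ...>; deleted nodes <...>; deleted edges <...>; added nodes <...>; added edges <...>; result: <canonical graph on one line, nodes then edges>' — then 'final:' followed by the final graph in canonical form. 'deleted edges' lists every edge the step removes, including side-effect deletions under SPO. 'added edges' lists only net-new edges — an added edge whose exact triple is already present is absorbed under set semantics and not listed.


step 1: rule r1; match: 0->7, 1->2, 2->0, 3->1, 4->3; deleted nodes 0, 2; deleted edges (2,0,f); (2,1,a); (7,2,f); (7,3,a); (9,2,f); added nodes 12; added edges (7,3,f); (7,12,a); (12,1,f); (12,3,a); result: nodes: 1:c4, 3:c4, 7:app, 9:app, 10:c4, 11:app, 12:app edges: (7,3,f); (7,12,a); (9,7,a); (11,9,a); (11,10,f); (12,1,f); (12,3,a)
final:
nodes: 1:c4, 3:c4, 7:app, 9:app, 10:c4, 11:app, 12:app
edges: (7,3,f); (7,12,a); (9,7,a); (11,9,a); (11,10,f); (12,1,f); (12,3,a)


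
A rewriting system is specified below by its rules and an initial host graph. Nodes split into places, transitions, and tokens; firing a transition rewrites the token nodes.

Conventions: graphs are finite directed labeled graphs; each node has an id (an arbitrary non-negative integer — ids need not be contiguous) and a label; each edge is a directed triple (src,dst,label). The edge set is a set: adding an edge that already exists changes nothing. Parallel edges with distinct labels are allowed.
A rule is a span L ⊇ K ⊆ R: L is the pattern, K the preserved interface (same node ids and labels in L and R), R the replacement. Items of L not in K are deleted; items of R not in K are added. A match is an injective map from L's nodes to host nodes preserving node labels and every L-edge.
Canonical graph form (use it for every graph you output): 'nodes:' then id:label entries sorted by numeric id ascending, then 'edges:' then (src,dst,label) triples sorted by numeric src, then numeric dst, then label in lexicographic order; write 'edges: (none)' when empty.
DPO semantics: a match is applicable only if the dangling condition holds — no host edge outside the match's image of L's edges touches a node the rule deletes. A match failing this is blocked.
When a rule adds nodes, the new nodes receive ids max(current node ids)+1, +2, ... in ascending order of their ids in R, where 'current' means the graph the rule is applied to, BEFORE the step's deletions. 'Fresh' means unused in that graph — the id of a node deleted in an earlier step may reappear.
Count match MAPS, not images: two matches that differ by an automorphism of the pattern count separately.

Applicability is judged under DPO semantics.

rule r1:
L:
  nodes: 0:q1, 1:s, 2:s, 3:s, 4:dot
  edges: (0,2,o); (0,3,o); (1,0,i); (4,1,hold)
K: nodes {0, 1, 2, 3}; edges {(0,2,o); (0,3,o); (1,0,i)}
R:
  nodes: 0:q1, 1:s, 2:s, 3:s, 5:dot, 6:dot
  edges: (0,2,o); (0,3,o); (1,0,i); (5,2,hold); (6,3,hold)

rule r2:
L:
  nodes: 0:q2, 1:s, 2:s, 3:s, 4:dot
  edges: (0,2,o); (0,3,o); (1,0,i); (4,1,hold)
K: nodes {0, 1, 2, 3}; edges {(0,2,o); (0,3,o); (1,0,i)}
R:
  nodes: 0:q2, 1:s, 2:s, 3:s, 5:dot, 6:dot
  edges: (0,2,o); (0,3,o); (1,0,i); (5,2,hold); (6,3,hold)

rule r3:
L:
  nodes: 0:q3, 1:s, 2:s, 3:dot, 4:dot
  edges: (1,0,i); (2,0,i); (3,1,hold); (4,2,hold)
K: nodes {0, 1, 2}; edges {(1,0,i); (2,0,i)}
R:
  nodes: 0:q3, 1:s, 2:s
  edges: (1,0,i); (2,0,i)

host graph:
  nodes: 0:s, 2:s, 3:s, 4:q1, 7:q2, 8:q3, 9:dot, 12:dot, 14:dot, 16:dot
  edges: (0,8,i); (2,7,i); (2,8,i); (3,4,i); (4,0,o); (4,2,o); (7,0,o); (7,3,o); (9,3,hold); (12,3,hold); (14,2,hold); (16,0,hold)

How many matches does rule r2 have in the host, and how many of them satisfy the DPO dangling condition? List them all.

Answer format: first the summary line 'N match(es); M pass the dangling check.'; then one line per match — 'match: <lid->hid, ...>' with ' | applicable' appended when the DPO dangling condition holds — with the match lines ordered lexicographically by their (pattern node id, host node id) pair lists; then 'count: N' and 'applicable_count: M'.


2 match(es); 2 pass the dangling check.
match: 0->7, 1->2, 2->0, 3->3, 4->14 | applicable
match: 0->7, 1->2, 2->3, 3->0, 4->14 | applicable
count: 2
applicable_count: 2


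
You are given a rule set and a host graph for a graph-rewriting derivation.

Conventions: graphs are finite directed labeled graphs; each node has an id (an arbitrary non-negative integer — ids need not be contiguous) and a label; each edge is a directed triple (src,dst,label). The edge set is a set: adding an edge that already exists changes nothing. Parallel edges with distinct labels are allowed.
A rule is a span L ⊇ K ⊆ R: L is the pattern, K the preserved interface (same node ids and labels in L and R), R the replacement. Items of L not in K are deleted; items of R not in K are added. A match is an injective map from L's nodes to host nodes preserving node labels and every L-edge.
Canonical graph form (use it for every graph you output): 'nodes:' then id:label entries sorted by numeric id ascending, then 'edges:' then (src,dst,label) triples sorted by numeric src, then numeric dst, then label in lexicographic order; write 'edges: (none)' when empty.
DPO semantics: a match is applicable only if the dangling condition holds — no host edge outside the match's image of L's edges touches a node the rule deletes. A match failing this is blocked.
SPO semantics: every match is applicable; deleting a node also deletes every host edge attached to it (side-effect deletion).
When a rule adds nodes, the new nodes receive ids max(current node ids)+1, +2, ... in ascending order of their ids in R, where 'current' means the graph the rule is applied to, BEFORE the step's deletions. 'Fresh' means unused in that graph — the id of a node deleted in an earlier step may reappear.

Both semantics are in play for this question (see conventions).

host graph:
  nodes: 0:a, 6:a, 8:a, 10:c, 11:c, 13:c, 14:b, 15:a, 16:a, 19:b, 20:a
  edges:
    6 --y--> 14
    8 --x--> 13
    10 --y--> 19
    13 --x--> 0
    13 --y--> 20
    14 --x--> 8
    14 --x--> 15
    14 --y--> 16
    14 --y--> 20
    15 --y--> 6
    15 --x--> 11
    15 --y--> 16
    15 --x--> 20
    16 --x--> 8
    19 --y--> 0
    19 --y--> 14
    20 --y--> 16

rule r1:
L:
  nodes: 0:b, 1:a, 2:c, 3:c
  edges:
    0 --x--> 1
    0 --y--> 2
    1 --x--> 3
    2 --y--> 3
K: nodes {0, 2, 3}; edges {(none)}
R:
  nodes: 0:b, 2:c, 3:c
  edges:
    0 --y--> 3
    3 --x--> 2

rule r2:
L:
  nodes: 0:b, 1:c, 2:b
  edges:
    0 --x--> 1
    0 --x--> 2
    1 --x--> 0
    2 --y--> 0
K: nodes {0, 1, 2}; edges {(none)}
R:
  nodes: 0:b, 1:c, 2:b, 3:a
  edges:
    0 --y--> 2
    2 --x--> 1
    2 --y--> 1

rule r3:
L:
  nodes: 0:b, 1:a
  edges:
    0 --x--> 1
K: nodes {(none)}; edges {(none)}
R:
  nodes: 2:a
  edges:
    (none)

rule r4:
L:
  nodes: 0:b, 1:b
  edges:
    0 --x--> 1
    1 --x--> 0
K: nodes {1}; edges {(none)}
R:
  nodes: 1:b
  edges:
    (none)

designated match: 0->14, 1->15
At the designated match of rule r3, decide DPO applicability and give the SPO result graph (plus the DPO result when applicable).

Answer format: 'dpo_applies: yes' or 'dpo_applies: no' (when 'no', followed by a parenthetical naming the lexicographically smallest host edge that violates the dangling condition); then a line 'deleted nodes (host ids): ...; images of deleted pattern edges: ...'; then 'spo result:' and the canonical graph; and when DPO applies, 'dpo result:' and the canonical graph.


dpo_applies: no
(the rule deletes node 14, which keeps host edge (6,14,y) outside the match image — the dangling condition fails, DPO blocks; SPO proceeds and side-deletes such edges)
deleted nodes (host ids): 14, 15; images of deleted pattern edges: (14,15,x)
spo result:
nodes: 0:a, 6:a, 8:a, 10:c, 11:c, 13:c, 16:a, 19:b, 20:a, 21:a
edges: (8,13,x); (10,19,y); (13,0,x); (13,20,y); (16,8,x); (19,0,y); (20,16,y)


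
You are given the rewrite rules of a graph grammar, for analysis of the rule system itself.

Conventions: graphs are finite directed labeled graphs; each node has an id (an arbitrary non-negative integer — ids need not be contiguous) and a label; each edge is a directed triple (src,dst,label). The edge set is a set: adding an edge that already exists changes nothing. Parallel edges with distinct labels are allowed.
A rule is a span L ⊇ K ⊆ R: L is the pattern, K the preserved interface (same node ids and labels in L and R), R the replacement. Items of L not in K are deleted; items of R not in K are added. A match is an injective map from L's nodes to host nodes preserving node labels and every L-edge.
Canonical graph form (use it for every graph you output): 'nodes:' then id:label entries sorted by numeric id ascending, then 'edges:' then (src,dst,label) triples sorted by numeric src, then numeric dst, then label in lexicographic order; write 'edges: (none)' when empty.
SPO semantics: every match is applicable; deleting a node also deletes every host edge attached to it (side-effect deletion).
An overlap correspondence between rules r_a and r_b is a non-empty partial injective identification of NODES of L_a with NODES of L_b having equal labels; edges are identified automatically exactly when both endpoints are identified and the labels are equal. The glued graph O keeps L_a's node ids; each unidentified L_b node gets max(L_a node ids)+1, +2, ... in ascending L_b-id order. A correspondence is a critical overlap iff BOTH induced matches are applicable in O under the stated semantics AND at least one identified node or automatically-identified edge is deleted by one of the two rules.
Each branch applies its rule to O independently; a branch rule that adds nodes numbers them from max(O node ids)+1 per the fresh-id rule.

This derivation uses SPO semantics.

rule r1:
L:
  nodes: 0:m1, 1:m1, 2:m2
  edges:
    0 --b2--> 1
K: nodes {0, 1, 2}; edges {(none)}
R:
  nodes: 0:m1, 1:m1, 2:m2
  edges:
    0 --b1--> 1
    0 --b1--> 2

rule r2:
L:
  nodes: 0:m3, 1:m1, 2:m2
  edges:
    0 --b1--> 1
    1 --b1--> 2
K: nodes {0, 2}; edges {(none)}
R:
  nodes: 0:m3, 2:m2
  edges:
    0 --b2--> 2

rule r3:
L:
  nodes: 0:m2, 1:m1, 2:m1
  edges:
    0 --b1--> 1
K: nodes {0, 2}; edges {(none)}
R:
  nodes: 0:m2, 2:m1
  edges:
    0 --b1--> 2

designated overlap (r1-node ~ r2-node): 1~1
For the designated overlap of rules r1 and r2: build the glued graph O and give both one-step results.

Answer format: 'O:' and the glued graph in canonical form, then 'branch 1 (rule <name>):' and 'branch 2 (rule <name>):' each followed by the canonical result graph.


O:
nodes: 0:m1, 1:m1, 2:m2, 3:m3, 4:m2
edges: (0,1,b2); (1,4,b1); (3,1,b1)
branch 1 (rule r1):
nodes: 0:m1, 1:m1, 2:m2, 3:m3, 4:m2
edges: (0,1,b1); (0,2,b1); (1,4,b1); (3,1,b1)
branch 2 (rule r2):
nodes: 0:m1, 2:m2, 3:m3, 4:m2
edges: (3,4,b2)


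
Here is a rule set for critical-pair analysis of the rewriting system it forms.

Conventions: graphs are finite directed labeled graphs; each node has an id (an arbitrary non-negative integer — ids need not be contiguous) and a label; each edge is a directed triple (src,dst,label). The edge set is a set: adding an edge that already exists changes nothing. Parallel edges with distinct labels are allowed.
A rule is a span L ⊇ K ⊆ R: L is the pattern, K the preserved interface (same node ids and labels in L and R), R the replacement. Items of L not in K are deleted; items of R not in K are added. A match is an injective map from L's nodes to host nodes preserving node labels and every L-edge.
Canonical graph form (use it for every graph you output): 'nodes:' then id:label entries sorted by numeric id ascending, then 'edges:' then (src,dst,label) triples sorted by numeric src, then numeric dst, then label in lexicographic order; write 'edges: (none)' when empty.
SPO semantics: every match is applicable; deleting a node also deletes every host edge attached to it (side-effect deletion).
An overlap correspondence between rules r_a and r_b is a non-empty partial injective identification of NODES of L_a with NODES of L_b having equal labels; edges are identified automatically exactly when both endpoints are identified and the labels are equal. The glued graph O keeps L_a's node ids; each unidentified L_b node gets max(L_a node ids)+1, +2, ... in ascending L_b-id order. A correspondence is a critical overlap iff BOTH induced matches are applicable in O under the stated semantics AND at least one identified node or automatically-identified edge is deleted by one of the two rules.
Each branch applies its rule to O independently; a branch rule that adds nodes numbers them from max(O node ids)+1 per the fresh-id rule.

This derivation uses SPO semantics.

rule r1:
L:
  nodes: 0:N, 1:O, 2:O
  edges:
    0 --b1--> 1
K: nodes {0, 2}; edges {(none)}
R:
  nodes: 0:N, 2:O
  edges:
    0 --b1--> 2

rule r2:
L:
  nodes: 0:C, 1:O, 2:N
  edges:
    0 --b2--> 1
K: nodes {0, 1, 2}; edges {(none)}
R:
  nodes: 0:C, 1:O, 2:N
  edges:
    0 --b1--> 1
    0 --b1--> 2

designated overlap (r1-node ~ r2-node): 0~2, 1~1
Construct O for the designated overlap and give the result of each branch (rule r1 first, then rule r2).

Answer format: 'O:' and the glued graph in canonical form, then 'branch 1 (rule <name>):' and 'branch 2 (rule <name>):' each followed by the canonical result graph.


O:
nodes: 0:N, 1:O, 2:O, 3:C
edges: (0,1,b1); (3,1,b2)
branch 1 (rule r1):
nodes: 0:N, 2:O, 3:C
edges: (0,2,b1)
branch 2 (rule r2):
nodes: 0:N, 1:O, 2:O, 3:C
edges: (0,1,b1); (3,0,b1); (3,1,b1)


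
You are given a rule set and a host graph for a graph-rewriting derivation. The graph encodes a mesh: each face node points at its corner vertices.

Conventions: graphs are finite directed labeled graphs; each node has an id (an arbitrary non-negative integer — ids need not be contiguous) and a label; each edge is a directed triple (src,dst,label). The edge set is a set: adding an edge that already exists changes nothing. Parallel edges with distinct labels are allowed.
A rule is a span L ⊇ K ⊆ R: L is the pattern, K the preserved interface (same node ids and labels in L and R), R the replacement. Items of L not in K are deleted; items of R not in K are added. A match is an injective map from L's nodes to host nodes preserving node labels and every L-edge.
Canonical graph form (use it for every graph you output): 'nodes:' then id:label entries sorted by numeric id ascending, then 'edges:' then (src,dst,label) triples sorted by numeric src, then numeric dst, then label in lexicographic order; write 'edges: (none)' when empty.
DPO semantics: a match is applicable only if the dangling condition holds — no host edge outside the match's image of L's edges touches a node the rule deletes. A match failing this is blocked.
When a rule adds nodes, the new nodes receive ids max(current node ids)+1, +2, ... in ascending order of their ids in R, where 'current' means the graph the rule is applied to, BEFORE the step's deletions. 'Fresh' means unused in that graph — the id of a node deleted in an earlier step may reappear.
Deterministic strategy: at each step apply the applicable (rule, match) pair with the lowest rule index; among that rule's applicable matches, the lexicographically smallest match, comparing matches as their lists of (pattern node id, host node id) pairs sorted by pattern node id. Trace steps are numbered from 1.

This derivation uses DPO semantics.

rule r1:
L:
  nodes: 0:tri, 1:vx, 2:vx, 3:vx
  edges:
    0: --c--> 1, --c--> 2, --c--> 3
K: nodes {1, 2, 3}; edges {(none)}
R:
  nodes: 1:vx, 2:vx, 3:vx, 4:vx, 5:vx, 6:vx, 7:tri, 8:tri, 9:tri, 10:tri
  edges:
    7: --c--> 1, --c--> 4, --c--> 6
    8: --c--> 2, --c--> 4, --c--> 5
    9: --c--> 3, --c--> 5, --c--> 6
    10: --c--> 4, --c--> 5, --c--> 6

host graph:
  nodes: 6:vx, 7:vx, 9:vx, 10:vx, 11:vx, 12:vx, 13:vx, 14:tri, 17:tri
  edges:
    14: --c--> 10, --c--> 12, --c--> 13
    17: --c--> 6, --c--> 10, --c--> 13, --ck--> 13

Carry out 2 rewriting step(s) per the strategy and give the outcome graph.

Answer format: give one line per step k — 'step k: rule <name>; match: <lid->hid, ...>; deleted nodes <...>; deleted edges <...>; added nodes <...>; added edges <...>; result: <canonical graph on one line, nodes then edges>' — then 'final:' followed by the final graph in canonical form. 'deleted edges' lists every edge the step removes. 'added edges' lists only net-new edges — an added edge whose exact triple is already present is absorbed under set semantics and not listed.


step 1: rule r1; match: 0->14, 1->10, 2->12, 3->13; deleted nodes 14; deleted edges (14,10,c); (14,12,c); (14,13,c); added nodes 18, 19, 20, 21, 22, 23, 24; added edges (21,10,c); (21,18,c); (21,20,c); (22,12,c); (22,18,c); (22,19,c); (23,13,c); (23,19,c); (23,20,c); (24,18,c); (24,19,c); (24,20,c); result: nodes: 6:vx, 7:vx, 9:vx, 10:vx, 11:vx, 12:vx, 13:vx, 17:tri, 18:vx, 19:vx, 20:vx, 21:tri, 22:tri, 23:tri, 24:tri edges: (17,6,c); (17,10,c); (17,13,c); (17,13,ck); (21,10,c); (21,18,c); (21,20,c); (22,12,c); (22,18,c); (22,19,c); (23,13,c); (23,19,c); (23,20,c); (24,18,c); (24,19,c); (24,20,c)
step 2: rule r1; match: 0->21, 1->10, 2->18, 3->20; deleted nodes 21; deleted edges (21,10,c); (21,18,c); (21,20,c); added nodes 25, 26, 27, 28, 29, 30, 31; added edges (28,10,c); (28,25,c); (28,27,c); (29,18,c); (29,25,c); (29,26,c); (30,20,c); (30,26,c); (30,27,c); (31,25,c); (31,26,c); (31,27,c); result: nodes: 6:vx, 7:vx, 9:vx, 10:vx, 11:vx, 12:vx, 13:vx, 17:tri, 18:vx, 19:vx, 20:vx, 22:tri, 23:tri, 24:tri, 25:vx, 26:vx, 27:vx, 28:tri, 29:tri, 30:tri, 31:tri edges: (17,6,c); (17,10,c); (17,13,c); (17,13,ck); (22,12,c); (22,18,c); (22,19,c); (23,13,c); (23,19,c); (23,20,c); (24,18,c); (24,19,c); (24,20,c); (28,10,c); (28,25,c); (28,27,c); (29,18,c); (29,25,c); (29,26,c); (30,20,c); (30,26,c); (30,27,c); (31,25,c); (31,26,c); (31,27,c)
final:
nodes: 6:vx, 7:vx, 9:vx, 10:vx, 11:vx, 12:vx, 13:vx, 17:tri, 18:vx, 19:vx, 20:vx, 22:tri, 23:tri, 24:tri, 25:vx, 26:vx, 27:vx, 28:tri, 29:tri, 30:tri, 31:tri
edges: (17,6,c); (17,10,c); (17,13,c); (17,13,ck); (22,12,c); (22,18,c); (22,19,c); (23,13,c); (23,19,c); (23,20,c); (24,18,c); (24,19,c); (24,20,c); (28,10,c); (28,25,c); (28,27,c); (29,18,c); (29,25,c); (29,26,c); (30,20,c); (30,26,c); (30,27,c); (31,25,c); (31,26,c); (31,27,c)


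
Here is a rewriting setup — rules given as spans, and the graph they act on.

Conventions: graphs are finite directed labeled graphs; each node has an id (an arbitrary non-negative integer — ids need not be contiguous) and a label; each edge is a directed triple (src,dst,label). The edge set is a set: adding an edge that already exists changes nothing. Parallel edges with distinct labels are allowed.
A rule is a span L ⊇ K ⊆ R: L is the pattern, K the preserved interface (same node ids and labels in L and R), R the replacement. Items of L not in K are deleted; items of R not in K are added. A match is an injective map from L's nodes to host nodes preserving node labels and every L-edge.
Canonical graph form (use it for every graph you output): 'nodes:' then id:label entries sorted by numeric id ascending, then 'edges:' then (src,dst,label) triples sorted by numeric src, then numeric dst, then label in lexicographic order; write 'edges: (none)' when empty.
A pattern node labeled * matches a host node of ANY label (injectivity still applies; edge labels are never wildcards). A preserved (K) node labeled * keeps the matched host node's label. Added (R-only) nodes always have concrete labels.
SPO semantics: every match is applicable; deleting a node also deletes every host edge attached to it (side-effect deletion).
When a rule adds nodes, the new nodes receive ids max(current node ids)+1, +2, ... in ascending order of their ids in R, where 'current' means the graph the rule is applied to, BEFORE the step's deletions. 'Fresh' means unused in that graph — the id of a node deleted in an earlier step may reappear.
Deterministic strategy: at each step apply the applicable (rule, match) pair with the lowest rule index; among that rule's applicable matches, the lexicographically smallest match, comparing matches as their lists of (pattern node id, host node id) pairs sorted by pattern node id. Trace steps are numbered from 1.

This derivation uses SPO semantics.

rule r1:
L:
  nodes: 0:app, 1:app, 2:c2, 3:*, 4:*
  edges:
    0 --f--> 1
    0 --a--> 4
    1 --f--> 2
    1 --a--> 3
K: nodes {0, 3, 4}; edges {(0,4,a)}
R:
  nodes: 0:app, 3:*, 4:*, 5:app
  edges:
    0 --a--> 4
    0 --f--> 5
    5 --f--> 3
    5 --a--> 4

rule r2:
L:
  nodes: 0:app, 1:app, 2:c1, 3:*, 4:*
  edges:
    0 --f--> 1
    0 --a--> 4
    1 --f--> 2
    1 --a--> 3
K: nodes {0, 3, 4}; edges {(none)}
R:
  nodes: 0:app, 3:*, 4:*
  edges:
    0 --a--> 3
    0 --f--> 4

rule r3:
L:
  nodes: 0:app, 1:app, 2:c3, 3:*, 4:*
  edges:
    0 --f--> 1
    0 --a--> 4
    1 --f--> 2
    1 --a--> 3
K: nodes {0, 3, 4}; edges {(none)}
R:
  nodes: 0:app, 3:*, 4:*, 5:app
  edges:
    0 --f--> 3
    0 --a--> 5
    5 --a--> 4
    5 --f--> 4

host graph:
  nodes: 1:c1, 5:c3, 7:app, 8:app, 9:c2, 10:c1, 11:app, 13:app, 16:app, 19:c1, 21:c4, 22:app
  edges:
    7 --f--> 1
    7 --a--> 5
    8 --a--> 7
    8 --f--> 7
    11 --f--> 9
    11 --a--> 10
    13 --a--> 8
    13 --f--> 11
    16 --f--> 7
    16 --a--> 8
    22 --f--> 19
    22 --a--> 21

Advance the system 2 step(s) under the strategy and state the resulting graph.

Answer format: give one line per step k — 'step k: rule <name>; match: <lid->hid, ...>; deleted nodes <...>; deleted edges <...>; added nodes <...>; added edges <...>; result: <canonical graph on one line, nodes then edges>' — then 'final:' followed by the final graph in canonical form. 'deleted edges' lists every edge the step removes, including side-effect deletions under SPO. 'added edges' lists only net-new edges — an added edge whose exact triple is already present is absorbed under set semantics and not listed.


step 1: rule r1; match: 0->13, 1->11, 2->9, 3->10, 4->8; deleted nodes 9, 11; deleted edges (11,9,f); (11,10,a); (13,11,f); added nodes 23; added edges (13,23,f); (23,8,a); (23,10,f); result: nodes: 1:c1, 5:c3, 7:app, 8:app, 10:c1, 13:app, 16:app, 19:c1, 21:c4, 22:app, 23:app edges: (7,1,f); (7,5,a); (8,7,a); (8,7,f); (13,8,a); (13,23,f); (16,7,f); (16,8,a); (22,19,f); (22,21,a); (23,8,a); (23,10,f)
step 2: rule r2; match: 0->16, 1->7, 2->1, 3->5, 4->8; deleted nodes 1, 7; deleted edges (7,1,f); (7,5,a); (8,7,a); (8,7,f); (16,7,f); (16,8,a); added nodes (none); added edges (16,5,a); (16,8,f); result: nodes: 5:c3, 8:app, 10:c1, 13:app, 16:app, 19:c1, 21:c4, 22:app, 23:app edges: (13,8,a); (13,23,f); (16,5,a); (16,8,f); (22,19,f); (22,21,a); (23,8,a); (23,10,f)
final:
nodes: 5:c3, 8:app, 10:c1, 13:app, 16:app, 19:c1, 21:c4, 22:app, 23:app
edges: (13,8,a); (13,23,f); (16,5,a); (16,8,f); (22,19,f); (22,21,a); (23,8,a); (23,10,f)


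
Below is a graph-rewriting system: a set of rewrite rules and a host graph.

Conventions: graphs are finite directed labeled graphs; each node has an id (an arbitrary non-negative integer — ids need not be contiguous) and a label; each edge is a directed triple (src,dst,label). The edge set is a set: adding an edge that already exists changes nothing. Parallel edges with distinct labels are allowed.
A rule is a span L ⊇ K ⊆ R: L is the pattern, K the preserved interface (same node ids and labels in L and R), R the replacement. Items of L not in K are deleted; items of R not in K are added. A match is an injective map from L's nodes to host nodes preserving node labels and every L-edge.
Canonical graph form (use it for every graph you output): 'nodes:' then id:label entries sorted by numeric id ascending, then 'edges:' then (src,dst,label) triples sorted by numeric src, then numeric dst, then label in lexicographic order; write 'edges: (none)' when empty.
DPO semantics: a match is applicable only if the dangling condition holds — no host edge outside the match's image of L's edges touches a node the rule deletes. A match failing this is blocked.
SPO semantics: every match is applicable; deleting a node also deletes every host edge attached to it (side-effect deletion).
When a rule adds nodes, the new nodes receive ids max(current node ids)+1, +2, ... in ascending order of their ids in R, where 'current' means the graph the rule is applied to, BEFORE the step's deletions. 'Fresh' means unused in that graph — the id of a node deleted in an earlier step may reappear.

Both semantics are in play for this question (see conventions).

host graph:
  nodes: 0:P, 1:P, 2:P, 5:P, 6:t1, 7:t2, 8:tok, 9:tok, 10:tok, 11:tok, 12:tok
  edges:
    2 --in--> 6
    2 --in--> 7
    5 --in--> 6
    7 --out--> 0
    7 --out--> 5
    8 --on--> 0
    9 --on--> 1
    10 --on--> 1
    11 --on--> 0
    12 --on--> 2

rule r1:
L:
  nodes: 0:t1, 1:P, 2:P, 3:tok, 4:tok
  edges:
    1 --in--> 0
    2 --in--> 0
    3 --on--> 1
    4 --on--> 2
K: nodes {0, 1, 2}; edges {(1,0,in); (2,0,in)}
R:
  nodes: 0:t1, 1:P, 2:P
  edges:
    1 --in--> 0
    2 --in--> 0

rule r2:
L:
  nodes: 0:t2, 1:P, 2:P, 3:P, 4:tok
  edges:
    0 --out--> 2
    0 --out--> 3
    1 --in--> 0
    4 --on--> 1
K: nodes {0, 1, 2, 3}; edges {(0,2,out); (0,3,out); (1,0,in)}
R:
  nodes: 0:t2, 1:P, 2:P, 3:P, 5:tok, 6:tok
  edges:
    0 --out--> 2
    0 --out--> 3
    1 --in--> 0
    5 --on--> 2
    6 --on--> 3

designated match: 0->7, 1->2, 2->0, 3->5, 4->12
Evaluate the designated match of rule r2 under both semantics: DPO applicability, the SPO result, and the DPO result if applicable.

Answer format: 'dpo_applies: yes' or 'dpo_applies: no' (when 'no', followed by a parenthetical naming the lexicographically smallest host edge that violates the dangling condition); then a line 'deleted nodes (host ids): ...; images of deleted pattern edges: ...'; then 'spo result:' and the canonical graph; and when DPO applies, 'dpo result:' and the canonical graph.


dpo_applies: yes
deleted nodes (host ids): 12; images of deleted pattern edges: (12,2,on)
spo result:
nodes: 0:P, 1:P, 2:P, 5:P, 6:t1, 7:t2, 8:tok, 9:tok, 10:tok, 11:tok, 13:tok, 14:tok
edges: (2,6,in); (2,7,in); (5,6,in); (7,0,out); (7,5,out); (8,0,on); (9,1,on); (10,1,on); (11,0,on); (13,0,on); (14,5,on)
dpo result:
nodes: 0:P, 1:P, 2:P, 5:P, 6:t1, 7:t2, 8:tok, 9:tok, 10:tok, 11:tok, 13:tok, 14:tok
edges: (2,6,in); (2,7,in); (5,6,in); (7,0,out); (7,5,out); (8,0,on); (9,1,on); (10,1,on); (11,0,on); (13,0,on); (14,5,on)


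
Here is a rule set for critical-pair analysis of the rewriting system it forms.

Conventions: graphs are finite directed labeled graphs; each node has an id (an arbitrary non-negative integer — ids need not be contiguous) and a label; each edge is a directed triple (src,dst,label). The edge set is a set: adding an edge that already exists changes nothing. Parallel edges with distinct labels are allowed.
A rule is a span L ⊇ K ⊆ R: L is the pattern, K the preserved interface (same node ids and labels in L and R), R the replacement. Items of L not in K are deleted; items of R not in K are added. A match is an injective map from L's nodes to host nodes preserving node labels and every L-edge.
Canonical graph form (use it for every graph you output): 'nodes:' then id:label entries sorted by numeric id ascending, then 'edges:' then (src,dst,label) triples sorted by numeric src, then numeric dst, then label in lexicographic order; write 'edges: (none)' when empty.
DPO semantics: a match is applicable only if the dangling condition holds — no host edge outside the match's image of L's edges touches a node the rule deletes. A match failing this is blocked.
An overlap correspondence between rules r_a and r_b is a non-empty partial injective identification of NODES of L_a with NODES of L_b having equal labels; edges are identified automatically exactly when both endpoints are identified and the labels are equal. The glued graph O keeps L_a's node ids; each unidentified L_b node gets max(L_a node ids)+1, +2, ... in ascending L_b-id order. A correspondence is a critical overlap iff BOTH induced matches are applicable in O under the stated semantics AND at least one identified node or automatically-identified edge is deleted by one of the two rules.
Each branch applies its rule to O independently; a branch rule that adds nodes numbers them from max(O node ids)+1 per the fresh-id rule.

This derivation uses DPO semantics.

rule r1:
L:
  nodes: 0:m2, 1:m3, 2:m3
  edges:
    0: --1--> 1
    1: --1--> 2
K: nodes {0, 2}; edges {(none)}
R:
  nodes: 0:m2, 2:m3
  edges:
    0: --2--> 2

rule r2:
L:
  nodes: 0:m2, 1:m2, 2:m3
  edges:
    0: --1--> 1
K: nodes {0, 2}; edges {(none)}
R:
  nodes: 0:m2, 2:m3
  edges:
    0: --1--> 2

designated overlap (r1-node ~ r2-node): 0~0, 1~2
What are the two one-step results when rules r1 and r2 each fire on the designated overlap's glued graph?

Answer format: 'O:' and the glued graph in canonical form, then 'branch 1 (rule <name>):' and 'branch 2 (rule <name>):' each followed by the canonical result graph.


O:
nodes: 0:m2, 1:m3, 2:m3, 3:m2
edges: (0,1,1); (0,3,1); (1,2,1)
branch 1 (rule r1):
nodes: 0:m2, 2:m3, 3:m2
edges: (0,2,2); (0,3,1)
branch 2 (rule r2):
nodes: 0:m2, 1:m3, 2:m3
edges: (0,1,1); (1,2,1)


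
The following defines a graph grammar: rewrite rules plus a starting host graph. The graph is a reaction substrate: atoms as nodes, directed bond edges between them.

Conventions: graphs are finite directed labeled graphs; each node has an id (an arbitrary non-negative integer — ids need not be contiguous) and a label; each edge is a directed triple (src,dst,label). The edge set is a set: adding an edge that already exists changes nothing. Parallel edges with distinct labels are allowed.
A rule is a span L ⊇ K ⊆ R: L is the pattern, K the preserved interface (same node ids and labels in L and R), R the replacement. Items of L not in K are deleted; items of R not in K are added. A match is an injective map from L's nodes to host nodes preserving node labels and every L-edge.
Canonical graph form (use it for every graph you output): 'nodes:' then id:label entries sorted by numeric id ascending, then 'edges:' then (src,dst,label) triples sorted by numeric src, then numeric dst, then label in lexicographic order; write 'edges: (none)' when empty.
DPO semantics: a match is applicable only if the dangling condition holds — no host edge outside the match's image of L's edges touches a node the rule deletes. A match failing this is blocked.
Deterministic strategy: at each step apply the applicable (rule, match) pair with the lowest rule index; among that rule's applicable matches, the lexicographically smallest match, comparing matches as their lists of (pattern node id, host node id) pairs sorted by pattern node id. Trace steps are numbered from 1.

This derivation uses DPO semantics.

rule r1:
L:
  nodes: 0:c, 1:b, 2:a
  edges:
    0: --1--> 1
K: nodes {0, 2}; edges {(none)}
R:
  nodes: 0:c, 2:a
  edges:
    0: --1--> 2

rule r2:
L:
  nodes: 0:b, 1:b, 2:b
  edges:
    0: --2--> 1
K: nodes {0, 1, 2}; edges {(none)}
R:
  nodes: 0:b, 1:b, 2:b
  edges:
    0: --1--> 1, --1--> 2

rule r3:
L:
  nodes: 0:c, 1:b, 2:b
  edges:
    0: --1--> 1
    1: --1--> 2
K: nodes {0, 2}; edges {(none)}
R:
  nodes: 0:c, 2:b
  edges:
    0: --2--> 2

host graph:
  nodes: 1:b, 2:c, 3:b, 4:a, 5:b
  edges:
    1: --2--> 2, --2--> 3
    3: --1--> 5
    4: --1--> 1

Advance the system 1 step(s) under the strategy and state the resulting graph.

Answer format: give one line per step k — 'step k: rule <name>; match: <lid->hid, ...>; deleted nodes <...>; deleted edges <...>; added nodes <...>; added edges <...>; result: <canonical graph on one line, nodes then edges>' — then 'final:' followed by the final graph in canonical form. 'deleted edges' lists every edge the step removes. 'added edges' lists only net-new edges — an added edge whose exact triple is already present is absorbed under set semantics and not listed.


step 1: rule r2; match: 0->1, 1->3, 2->5; deleted nodes (none); deleted edges (1,3,2); added nodes (none); added edges (1,3,1); (1,5,1); result: nodes: 1:b, 2:c, 3:b, 4:a, 5:b edges: (1,2,2); (1,3,1); (1,5,1); (3,5,1); (4,1,1)
final:
nodes: 1:b, 2:c, 3:b, 4:a, 5:b
edges: (1,2,2); (1,3,1); (1,5,1); (3,5,1); (4,1,1)
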